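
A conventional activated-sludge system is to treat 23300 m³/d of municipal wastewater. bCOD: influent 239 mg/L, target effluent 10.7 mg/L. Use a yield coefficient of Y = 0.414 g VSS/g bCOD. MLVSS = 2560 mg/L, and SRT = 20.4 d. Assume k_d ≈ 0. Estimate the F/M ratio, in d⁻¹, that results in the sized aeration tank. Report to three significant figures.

F/M ≈ 0.124 d⁻¹

Biomass mass balance (decay neglected): V·X = Y·Q·(S₀ − S)·θ_c, so V = 0.414 × 23300 × (239 − 10.7) × 20.4 / 2560 = 17549 m³.
F/M = applied load / biomass = Q·S₀/(V·X) = 23300 × 239 / (17549 × 2560) = 0.1240 d⁻¹.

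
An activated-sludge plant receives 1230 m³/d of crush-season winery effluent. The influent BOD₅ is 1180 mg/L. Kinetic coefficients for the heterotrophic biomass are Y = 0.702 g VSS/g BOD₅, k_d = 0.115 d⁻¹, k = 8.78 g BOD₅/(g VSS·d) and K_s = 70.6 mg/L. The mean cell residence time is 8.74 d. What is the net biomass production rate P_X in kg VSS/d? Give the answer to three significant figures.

From the Monod/SRT balance for a CMAS, S = K_s·(1+k_d θ_c)/[θ_c·(Y k − k_d) − 1] = 70.6 × (1 + 0.115 × 8.74) / [8.74 × (0.702 × 8.78 − 0.115) − 1] = 141.6 / 51.86 = 2.729 mg/L.
Correct the yield for decay: Y_obs = Y/(1 + k_d θ_c) = 0.702 / (1 + 0.115 × 8.74) = 0.702 / 2.005 = 0.3501.
Q·(S₀ − S) = 1230 × (1180 − 2.73) × 10⁻³ = 1448 kg/d removed.
Biomass produced: P_X = Y_obs·Q·ΔS = 0.3501 × 1448 ≈ 507.0 kg VSS/d.

P_X ≈ 507 kg VSS/d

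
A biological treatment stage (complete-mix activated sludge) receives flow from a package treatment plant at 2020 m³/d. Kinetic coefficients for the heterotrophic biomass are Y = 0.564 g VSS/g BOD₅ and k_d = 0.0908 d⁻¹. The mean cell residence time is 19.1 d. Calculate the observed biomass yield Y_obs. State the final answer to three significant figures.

The observed yield is Y_obs = Y/(1 + k_d·θ_c) = 0.564 / (1 + 0.0908 × 19.1) = 0.564 / 2.734 = 0.2063 g VSS per g BOD₅ removed.

Y_obs ≈ 0.206 g VSS/g BOD₅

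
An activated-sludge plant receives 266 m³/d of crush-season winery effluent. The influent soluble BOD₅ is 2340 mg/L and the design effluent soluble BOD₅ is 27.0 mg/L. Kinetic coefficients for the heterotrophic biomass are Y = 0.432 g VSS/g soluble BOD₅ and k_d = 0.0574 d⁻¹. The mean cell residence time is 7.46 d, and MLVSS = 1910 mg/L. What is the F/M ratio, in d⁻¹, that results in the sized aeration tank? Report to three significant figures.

Steady-state biomass mass balance: V·X·(1 + k_d·θ_c) = Y·Q·(S₀ − S)·θ_c, so V = 0.432 × 266 × (2340 − 27.0) × 7.46 / [1910 × (1 + 0.0574 × 7.46)] = 1.98×10^6 / 2728 = 726.9 m³.
F/M = applied load / biomass = Q·S₀/(V·X) = 266 × 2340 / (726.9 × 1910) = 0.4483 d⁻¹.

F/M ≈ 0.448 d⁻¹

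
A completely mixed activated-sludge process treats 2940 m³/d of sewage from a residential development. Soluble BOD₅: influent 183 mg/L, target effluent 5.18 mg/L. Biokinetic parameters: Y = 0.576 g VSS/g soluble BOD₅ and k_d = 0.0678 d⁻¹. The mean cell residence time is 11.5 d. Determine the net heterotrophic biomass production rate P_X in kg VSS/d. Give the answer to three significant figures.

P_X ≈ 169 kg VSS/d

Y_obs = Y / (1 + k_d θ_c) = 0.576 / (1 + 0.0678 × 11.5) = 0.576 / 1.780 = 0.3237.
Mass of soluble BOD₅ removed per day: Q(S₀ − S) = 2940 × 177.8 g/m³ = 522.8 kg/d.
P_X = Y_obs · Q(S₀ − S) = 0.3237 × 522.8 = 169.2 kg VSS/d.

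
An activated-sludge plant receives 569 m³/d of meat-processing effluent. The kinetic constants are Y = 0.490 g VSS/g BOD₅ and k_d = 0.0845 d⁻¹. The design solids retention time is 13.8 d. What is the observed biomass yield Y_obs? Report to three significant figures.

Y_obs ≈ 0.226 g VSS/g BOD₅

Correct the yield for decay: Y_obs = Y/(1 + k_d θ_c) = 0.490 / (1 + 0.0845 × 13.8) = 0.490 / 2.166 = 0.2262.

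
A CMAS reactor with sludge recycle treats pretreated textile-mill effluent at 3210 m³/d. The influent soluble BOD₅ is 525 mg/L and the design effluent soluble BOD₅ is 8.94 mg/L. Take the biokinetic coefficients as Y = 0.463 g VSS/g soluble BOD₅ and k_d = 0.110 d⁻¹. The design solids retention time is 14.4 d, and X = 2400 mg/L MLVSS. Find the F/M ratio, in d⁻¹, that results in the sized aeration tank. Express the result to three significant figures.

From the SRT design equation V = Y Q (S₀−S) θ_c / [X (1 + k_d θ_c)] = 0.463 × 3210 × (525 − 8.94) × 14.4 / [2400 × (1 + 0.110 × 14.4)] = 1.1×10^7 / 6202 = 1781 m³.
F/M = Q·S₀ / (V·X) = 3210 × 525 / (1781 × 2400) = 0.3943 g soluble BOD₅·(g VSS·d)⁻¹.

F/M ≈ 0.394 d⁻¹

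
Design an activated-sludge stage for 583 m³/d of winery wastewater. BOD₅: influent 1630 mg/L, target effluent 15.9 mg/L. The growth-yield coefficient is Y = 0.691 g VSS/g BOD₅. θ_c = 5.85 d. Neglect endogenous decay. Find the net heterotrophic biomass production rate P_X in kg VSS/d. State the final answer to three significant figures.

No decay correction is needed, so Y_obs = Y = 0.691.
Substrate removed = Q·(S₀ − S) = 583 m³/d × (1630 − 15.9) g/m³ = 9.41×10^5 g/d = 941.0 kg/d.
So the net sludge growth is P_X = 0.6910 × 941.0 = 650.2 kg VSS/d.

P_X ≈ 650 kg VSS/d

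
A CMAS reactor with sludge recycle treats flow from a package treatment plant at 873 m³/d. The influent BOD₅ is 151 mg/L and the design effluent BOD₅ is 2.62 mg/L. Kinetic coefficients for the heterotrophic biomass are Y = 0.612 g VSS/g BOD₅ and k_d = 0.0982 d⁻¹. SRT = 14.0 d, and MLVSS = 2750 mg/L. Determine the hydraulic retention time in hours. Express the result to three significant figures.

Steady-state biomass mass balance: V·X·(1 + k_d·θ_c) = Y·Q·(S₀ − S)·θ_c, so V = 0.612 × 873 × (151 − 2.62) × 14.0 / [2750 × (1 + 0.0982 × 14.0)] = 1.11×10^6 / 6531 = 169.9 m³.
τ = V/Q = 169.9/873 = 0.1947 d, or 4.672 h.

τ ≈ 4.67 h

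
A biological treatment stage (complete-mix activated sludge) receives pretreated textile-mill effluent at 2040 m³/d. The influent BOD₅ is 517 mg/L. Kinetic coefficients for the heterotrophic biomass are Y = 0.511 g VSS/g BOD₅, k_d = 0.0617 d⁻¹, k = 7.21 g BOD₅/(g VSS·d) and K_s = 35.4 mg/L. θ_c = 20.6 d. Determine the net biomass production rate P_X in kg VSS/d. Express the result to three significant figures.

P_X ≈ 237 kg VSS/d

Effluent substrate depends only on kinetics and SRT: S = K_s(1 + k_d θ_c) / [θ_c(Yk − k_d) − 1] = 35.4 × (1 + 0.0617 × 20.6) / [20.6 × (0.511 × 7.21 − 0.0617) − 1] = 80.39 / 73.63 = 1.092 mg/L.
Correct the yield for decay: Y_obs = Y/(1 + k_d θ_c) = 0.511 / (1 + 0.0617 × 20.6) = 0.511 / 2.271 = 0.2250.
ΔS = 517 − 1.09 = 515.9 mg/L, so the substrate removal rate is 2040 × 515.9/1000 = 1052 kg BOD₅/d.
Net biomass production P_X = Y_obs × Q·(S₀ − S) = 0.2250 × 1052 = 236.8 kg VSS/d.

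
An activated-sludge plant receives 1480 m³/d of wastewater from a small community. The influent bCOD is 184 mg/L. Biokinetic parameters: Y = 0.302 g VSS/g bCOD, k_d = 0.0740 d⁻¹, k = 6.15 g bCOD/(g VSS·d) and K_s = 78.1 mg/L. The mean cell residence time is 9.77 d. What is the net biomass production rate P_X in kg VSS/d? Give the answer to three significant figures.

For a completely mixed reactor with recycle the Lawrence–McCarty relation gives S = K_s·(1 + k_d·θ_c) / [θ_c·(Y·k − k_d) − 1] = 78.1 × (1 + 0.0740 × 9.77) / [9.77 × (0.302 × 6.15 − 0.0740) − 1] = 134.6 / 16.42 = 8.194 mg/L.
Observed yield with endogenous decay: Y_obs = Y / (1 + k_d·θ_c) = 0.302 / (1 + 0.0740 × 9.77) = 0.302 / 1.723 = 0.1753 g VSS/g bCOD.
ΔS = 184 − 8.19 = 175.8 mg/L, so the substrate removal rate is 1480 × 175.8/1000 = 260.2 kg bCOD/d.
So the net sludge growth is P_X = 0.1753 × 260.2 = 45.61 kg VSS/d.

P_X ≈ 45.6 kg VSS/d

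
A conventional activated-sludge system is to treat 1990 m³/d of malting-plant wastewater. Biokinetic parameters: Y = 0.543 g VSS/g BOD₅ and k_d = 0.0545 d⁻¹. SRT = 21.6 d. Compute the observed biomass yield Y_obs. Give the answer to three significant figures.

Y_obs ≈ 0.249 g VSS/g BOD₅

The observed yield is Y_obs = Y/(1 + k_d·θ_c) = 0.543 / (1 + 0.0545 × 21.6) = 0.543 / 2.177 = 0.2494 g VSS per g BOD₅ removed.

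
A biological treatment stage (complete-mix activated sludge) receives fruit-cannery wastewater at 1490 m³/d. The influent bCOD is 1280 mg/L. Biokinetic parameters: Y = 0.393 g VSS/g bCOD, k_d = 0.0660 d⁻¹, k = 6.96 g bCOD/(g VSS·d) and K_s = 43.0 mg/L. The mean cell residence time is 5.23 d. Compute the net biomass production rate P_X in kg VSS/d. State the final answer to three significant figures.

From the Monod/SRT balance for a CMAS, S = K_s·(1+k_d θ_c)/[θ_c·(Y k − k_d) − 1] = 43.0 × (1 + 0.0660 × 5.23) / [5.23 × (0.393 × 6.96 − 0.0660) − 1] = 57.84 / 12.96 = 4.463 mg/L.
Correct the yield for decay: Y_obs = Y/(1 + k_d θ_c) = 0.393 / (1 + 0.0660 × 5.23) = 0.393 / 1.345 = 0.2922.
Q·(S₀ − S) = 1490 × (1280 − 4.46) × 10⁻³ = 1901 kg/d removed.
Net biomass production P_X = Y_obs × Q·(S₀ − S) = 0.2922 × 1901 = 555.3 kg VSS/d.

P_X ≈ 555 kg VSS/d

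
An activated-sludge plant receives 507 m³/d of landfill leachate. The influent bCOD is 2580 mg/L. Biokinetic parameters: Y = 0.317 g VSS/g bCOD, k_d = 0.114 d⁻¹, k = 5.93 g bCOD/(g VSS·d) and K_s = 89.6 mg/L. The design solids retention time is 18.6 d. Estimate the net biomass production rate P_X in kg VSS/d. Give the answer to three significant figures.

For a completely mixed reactor with recycle the Lawrence–McCarty relation gives S = K_s·(1 + k_d·θ_c) / [θ_c·(Y·k − k_d) − 1] = 89.6 × (1 + 0.114 × 18.6) / [18.6 × (0.317 × 5.93 − 0.114) − 1] = 279.6 / 31.84 = 8.780 mg/L.
Y_obs = Y / (1 + k_d θ_c) = 0.317 / (1 + 0.114 × 18.6) = 0.317 / 3.120 = 0.1016.
Mass of bCOD removed per day: Q(S₀ − S) = 507 × 2571 g/m³ = 1304 kg/d.
P_X = Y_obs · Q(S₀ − S) = 0.1016 × 1304 = 132.4 kg VSS/d.

P_X ≈ 132 kg VSS/d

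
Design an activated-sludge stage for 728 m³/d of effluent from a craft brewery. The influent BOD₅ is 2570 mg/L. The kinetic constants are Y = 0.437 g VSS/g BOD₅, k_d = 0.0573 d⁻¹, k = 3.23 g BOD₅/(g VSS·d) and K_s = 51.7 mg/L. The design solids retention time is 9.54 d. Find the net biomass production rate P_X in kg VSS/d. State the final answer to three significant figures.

P_X ≈ 527 kg VSS/d

For a completely mixed reactor with recycle the Lawrence–McCarty relation gives S = K_s·(1 + k_d·θ_c) / [θ_c·(Y·k − k_d) − 1] = 51.7 × (1 + 0.0573 × 9.54) / [9.54 × (0.437 × 3.23 − 0.0573) − 1] = 79.96 / 11.92 = 6.709 mg/L.
The observed yield is Y_obs = Y/(1 + k_d·θ_c) = 0.437 / (1 + 0.0573 × 9.54) = 0.437 / 1.547 = 0.2825 g VSS per g BOD₅ removed.
Mass of BOD₅ removed per day: Q(S₀ − S) = 728 × 2563 g/m³ = 1866 kg/d.
Net biomass production P_X = Y_obs × Q·(S₀ − S) = 0.2825 × 1866 = 527.3 kg VSS/d.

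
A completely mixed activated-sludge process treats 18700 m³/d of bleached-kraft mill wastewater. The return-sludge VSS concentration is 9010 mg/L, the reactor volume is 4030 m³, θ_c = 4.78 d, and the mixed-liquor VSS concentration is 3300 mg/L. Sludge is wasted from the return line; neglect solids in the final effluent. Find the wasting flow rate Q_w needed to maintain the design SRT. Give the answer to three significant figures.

Q_w ≈ 309 m³/d

Q_w = (V·X)/(θ_c X_r) = 4030 × 3300 / (4.78 × 9010) = 308.8 m³/d.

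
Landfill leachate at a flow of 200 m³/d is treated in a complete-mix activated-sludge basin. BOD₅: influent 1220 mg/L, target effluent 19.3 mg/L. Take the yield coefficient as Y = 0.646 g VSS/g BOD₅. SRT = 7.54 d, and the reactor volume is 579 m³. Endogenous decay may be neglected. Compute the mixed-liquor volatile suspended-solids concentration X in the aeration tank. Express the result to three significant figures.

X = Y·Q·ΔS·θ_c / V = 0.646 × 200 × (1220 − 19.3) × 7.54 / 579 = 2020 mg/L.

X ≈ 2020 mg/L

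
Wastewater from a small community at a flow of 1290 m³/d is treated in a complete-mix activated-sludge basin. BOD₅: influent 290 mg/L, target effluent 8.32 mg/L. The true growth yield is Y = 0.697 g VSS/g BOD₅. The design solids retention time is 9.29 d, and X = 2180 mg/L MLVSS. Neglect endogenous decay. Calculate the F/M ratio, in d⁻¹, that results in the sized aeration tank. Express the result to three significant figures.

F/M ≈ 0.159 d⁻¹

Biomass mass balance (decay neglected): V·X = Y·Q·(S₀ − S)·θ_c, so V = 0.697 × 1290 × (290 − 8.32) × 9.29 / 2180 = 1079 m³.
F/M = Q·S₀ / (V·X) = 1290 × 290 / (1079 × 2180) = 0.1590 g BOD₅·(g VSS·d)⁻¹.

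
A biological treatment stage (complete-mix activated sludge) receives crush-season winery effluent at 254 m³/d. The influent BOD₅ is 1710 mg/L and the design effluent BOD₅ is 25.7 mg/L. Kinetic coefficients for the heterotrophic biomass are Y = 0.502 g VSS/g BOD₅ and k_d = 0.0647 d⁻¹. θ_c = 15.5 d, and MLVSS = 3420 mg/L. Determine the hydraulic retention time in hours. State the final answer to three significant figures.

τ ≈ 45.9 h

From the SRT design equation V = Y Q (S₀−S) θ_c / [X (1 + k_d θ_c)] = 0.502 × 254 × (1710 − 25.7) × 15.5 / [3420 × (1 + 0.0647 × 15.5)] = 3.33×10^6 / 6850 = 486.0 m³.
τ = V/Q = 486.0/254 = 1.913 d, or 45.92 h.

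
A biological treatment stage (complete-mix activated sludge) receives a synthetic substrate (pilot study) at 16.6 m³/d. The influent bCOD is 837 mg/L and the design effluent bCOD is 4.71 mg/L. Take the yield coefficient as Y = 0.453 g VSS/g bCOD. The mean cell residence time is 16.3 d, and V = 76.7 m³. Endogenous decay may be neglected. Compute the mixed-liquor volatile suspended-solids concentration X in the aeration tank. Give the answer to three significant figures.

From V·X = Y·Q·(S₀ − S)·θ_c (decay neglected): X = 0.453 × 16.6 × (837 − 4.71) × 16.3 / 76.7 = 1330 mg/L.

X ≈ 1330 mg/L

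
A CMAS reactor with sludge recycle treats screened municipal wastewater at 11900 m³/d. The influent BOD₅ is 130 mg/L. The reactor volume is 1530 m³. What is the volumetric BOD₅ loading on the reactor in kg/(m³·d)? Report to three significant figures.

L_v ≈ 1.01 kg BOD₅/(m³·d)

L_v = Q S₀ / V = 11900 × 130 × 10⁻³ / 1530 = 1.011 kg/(m³·d).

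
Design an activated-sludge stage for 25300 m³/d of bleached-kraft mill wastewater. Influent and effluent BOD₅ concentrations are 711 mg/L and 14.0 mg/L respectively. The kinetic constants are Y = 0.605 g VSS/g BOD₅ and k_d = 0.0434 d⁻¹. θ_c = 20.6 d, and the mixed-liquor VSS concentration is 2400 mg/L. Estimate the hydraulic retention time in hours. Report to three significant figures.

From the SRT design equation V = Y Q (S₀−S) θ_c / [X (1 + k_d θ_c)] = 0.605 × 25300 × (711 − 14.0) × 20.6 / [2400 × (1 + 0.0434 × 20.6)] = 2.2×10^8 / 4546 = 48348 m³.
τ = V/Q = 48348/25300 = 1.911 d, or 45.86 h.

τ ≈ 45.9 h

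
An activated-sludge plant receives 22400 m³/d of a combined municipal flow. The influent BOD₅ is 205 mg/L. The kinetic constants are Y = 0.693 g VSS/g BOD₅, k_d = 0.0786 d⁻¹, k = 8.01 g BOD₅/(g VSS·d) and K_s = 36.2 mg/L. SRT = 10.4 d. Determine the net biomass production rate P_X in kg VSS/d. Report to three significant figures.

P_X ≈ 1740 kg VSS/d

From the Monod/SRT balance for a CMAS, S = K_s·(1+k_d θ_c)/[θ_c·(Y k − k_d) − 1] = 36.2 × (1 + 0.0786 × 10.4) / [10.4 × (0.693 × 8.01 − 0.0786) − 1] = 65.79 / 55.91 = 1.177 mg/L.
Observed yield with endogenous decay: Y_obs = Y / (1 + k_d·θ_c) = 0.693 / (1 + 0.0786 × 10.4) = 0.693 / 1.817 = 0.3813 g VSS/g BOD₅.
Q·(S₀ − S) = 22400 × (205 − 1.18) × 10⁻³ = 4566 kg/d removed.
Biomass produced: P_X = Y_obs·Q·ΔS = 0.3813 × 4566 ≈ 1741 kg VSS/d.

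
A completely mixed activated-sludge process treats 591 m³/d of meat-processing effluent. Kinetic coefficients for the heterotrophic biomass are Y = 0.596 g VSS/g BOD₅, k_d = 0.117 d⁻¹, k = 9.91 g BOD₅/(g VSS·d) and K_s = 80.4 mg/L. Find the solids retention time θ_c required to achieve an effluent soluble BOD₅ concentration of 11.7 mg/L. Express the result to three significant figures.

θ_c ≈ 1.58 d

At the target effluent, Y k S/(K_s+S) = 0.596×9.91×11.7/92.10 = 0.7503 d⁻¹.
1/θ_c = 0.7503 − 0.117 = 0.6333 d⁻¹, so θ_c = 1.579 d.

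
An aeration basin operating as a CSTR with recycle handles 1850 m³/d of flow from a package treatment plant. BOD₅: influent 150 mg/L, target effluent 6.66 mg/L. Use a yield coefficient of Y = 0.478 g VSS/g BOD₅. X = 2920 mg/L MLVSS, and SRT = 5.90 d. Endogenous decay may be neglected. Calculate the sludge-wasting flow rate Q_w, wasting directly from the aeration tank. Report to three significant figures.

Q_w ≈ 43.4 m³/d

With k_d = 0 the design equation reduces to V = Y Q (S₀−S) θ_c / X = 0.478 × 1850 × (150 − 6.66) × 5.90 / 2920 = 256.1 m³.
Wasting from the aeration tank: Q_w = V / θ_c = 256.1 / 5.90 = 43.41 m³/d.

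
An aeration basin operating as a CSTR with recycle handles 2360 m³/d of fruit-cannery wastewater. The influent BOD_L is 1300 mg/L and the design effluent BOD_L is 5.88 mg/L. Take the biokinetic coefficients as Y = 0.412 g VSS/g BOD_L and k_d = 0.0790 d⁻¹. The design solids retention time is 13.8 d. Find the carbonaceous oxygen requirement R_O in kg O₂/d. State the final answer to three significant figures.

Correct the yield for decay: Y_obs = Y/(1 + k_d θ_c) = 0.412 / (1 + 0.0790 × 13.8) = 0.412 / 2.090 = 0.1971.
ΔS = 1300 − 5.88 = 1294 mg/L, so the substrate removal rate is 2360 × 1294/1000 = 3054 kg BOD_L/d.
Net sludge production P_X = 0.1971 × 3054 = 602.0 kg VSS/d.
R_O = Q·ΔS − 1.42 P_X = 3054 − 854.8 = 2199 kg O₂/d.

R_O ≈ 2200 kg O₂/d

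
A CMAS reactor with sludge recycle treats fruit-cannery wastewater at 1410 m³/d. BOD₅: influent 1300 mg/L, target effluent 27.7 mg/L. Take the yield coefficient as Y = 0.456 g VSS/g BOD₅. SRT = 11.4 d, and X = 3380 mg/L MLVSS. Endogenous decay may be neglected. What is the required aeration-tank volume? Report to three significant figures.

V·X = Y·Q·ΔS·θ_c gives V = 0.456 × 1410 × (1300 − 27.7) × 11.4 / 3380 = 2759 m³.

V ≈ 2760 m³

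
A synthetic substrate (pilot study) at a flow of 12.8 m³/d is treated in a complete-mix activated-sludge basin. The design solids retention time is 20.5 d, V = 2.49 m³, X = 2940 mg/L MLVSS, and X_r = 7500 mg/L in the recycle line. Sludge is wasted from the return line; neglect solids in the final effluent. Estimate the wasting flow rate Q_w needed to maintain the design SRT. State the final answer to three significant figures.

Q_w = (V·X)/(θ_c X_r) = 2.490 × 2940 / (20.5 × 7500) = 0.04761 m³/d.

Q_w ≈ 0.0476 m³/d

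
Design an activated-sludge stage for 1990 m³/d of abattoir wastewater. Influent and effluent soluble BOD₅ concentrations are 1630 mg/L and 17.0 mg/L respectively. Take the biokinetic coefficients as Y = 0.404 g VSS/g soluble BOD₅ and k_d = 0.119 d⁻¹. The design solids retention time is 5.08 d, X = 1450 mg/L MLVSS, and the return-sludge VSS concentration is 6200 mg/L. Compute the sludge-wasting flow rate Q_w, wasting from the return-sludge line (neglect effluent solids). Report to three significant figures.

Steady-state biomass mass balance: V·X·(1 + k_d·θ_c) = Y·Q·(S₀ − S)·θ_c, so V = 0.404 × 1990 × (1630 − 17.0) × 5.08 / [1450 × (1 + 0.119 × 5.08)] = 6.59×10^6 / 2327 = 2832 m³.
Wasting from the return line (neglecting effluent solids): Q_w = V·X / (θ_c·X_r) = 2832 × 1450 / (5.08 × 6200) = 130.4 m³/d.

Q_w ≈ 130 m³/d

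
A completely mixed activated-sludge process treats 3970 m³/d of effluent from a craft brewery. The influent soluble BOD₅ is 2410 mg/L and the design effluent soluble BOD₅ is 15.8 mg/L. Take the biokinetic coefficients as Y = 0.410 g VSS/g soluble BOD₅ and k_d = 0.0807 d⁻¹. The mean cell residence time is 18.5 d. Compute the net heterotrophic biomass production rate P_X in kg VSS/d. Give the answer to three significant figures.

P_X ≈ 1560 kg VSS/d

Observed yield with endogenous decay: Y_obs = Y / (1 + k_d·θ_c) = 0.410 / (1 + 0.0807 × 18.5) = 0.410 / 2.493 = 0.1645 g VSS/g soluble BOD₅.
ΔS = 2410 − 15.8 = 2394 mg/L, so the substrate removal rate is 3970 × 2394/1000 = 9505 kg soluble BOD₅/d.
P_X = Y_obs · Q(S₀ − S) = 0.1645 × 9505 = 1563 kg VSS/d.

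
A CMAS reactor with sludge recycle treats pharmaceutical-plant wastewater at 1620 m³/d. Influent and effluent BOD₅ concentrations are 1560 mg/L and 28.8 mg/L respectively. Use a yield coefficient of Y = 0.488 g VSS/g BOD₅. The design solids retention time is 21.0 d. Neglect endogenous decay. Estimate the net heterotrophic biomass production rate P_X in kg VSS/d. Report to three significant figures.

P_X ≈ 1210 kg VSS/d

With endogenous decay neglected, the observed yield equals the true yield: Y_obs = Y = 0.488 g VSS/g BOD₅.
Mass of BOD₅ removed per day: Q(S₀ − S) = 1620 × 1531 g/m³ = 2481 kg/d.
So the net sludge growth is P_X = 0.4880 × 2481 = 1211 kg VSS/d.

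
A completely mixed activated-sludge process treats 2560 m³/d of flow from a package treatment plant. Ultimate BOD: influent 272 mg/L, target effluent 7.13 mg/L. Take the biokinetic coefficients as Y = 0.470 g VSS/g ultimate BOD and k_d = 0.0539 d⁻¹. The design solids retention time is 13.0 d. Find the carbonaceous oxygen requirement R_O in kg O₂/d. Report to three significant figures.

The observed yield is Y_obs = Y/(1 + k_d·θ_c) = 0.470 / (1 + 0.0539 × 13.0) = 0.470 / 1.701 = 0.2764 g VSS per g ultimate BOD removed.
Substrate removed = Q·(S₀ − S) = 2560 m³/d × (272 − 7.13) g/m³ = 6.78×10^5 g/d = 678.1 kg/d.
Net sludge production P_X = 0.2764 × 678.1 = 187.4 kg VSS/d.
R_O = Q·(S₀ − S) − 1.42·P_X = 678.1 − 1.42 × 187.4 = 412.0 kg O₂/d.

R_O ≈ 412 kg O₂/d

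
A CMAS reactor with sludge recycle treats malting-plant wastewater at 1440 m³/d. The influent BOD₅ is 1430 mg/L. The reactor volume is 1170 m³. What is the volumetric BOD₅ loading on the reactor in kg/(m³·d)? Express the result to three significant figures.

L_v ≈ 1.76 kg BOD₅/(m³·d)

Applied BOD₅ load per unit volume = Q·S₀/V = (1440 × 1430/1000)/1170 = 1.760 kg BOD₅·m⁻³·d⁻¹.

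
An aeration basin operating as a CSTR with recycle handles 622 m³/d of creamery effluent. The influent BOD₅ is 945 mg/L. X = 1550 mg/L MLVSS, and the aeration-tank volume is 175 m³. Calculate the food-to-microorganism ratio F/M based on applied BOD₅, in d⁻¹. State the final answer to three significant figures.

F/M = applied load / biomass = Q·S₀/(V·X) = 622 × 945 / (175.0 × 1550) = 2.167 d⁻¹.

F/M ≈ 2.17 d⁻¹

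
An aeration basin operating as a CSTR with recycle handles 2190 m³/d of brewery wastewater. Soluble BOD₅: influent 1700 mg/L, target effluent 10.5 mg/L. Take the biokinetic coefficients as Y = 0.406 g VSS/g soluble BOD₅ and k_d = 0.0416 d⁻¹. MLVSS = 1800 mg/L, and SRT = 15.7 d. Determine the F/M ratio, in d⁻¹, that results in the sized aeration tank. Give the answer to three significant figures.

From the SRT design equation V = Y Q (S₀−S) θ_c / [X (1 + k_d θ_c)] = 0.406 × 2190 × (1700 − 10.5) × 15.7 / [1800 × (1 + 0.0416 × 15.7)] = 2.36×10^7 / 2976 = 7926 m³.
F/M = applied load / biomass = Q·S₀/(V·X) = 2190 × 1700 / (7926 × 1800) = 0.2610 d⁻¹.

F/M ≈ 0.261 d⁻¹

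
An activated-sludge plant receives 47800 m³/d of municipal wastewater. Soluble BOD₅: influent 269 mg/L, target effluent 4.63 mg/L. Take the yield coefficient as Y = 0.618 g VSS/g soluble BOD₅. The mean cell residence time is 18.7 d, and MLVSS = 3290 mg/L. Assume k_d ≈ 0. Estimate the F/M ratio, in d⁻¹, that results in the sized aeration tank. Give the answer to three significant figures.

F/M ≈ 0.0880 d⁻¹

Biomass mass balance (decay neglected): V·X = Y·Q·(S₀ − S)·θ_c, so V = 0.618 × 47800 × (269 − 4.63) × 18.7 / 3290 = 44389 m³.
Food-to-microorganism ratio F/M = Q S₀ / (V X) = 47800 × 269 / (44389 × 3290) = 0.08805 d⁻¹.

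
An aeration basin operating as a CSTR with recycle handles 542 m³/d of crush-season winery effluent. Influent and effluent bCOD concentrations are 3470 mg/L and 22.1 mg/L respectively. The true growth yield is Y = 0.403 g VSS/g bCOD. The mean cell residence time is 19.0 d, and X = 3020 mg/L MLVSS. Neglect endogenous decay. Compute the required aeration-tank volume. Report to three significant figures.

V ≈ 4740 m³

With k_d = 0 the design equation reduces to V = Y Q (S₀−S) θ_c / X = 0.403 × 542 × (3470 − 22.1) × 19.0 / 3020 = 4738 m³.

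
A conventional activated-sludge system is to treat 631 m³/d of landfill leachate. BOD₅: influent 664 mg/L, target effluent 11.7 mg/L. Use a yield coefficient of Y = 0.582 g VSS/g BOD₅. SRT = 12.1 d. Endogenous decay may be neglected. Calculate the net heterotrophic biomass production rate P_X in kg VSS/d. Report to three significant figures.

Since k_d ≈ 0, Y_obs = Y = 0.582 g VSS/g BOD₅.
ΔS = 664 − 11.7 = 652.3 mg/L, so the substrate removal rate is 631 × 652.3/1000 = 411.6 kg BOD₅/d.
Biomass produced: P_X = Y_obs·Q·ΔS = 0.5820 × 411.6 ≈ 239.6 kg VSS/d.

P_X ≈ 240 kg VSS/d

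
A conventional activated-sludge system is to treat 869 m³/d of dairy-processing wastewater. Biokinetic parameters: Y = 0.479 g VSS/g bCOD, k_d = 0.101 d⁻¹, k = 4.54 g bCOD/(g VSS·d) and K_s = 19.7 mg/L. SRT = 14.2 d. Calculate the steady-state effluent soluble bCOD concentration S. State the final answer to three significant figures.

S ≈ 1.69 mg/L

From the Monod/SRT balance for a CMAS, S = K_s·(1+k_d θ_c)/[θ_c·(Y k − k_d) − 1] = 19.7 × (1 + 0.101 × 14.2) / [14.2 × (0.479 × 4.54 − 0.101) − 1] = 47.95 / 28.45 = 1.686 mg/L.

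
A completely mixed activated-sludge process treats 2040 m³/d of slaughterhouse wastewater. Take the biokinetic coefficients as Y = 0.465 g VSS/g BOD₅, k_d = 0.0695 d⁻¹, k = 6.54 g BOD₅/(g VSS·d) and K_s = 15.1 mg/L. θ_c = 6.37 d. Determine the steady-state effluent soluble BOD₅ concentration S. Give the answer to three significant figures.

Effluent substrate depends only on kinetics and SRT: S = K_s(1 + k_d θ_c) / [θ_c(Yk − k_d) − 1] = 15.1 × (1 + 0.0695 × 6.37) / [6.37 × (0.465 × 6.54 − 0.0695) − 1] = 21.78 / 17.93 = 1.215 mg/L.

S ≈ 1.22 mg/L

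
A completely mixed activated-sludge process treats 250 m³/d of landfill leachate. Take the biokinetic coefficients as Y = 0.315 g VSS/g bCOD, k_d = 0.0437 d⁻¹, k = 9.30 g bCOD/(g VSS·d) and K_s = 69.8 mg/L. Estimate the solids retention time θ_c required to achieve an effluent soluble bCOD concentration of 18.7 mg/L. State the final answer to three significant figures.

θ_c ≈ 1.74 d

Specific growth rate at S = 18.7 mg/L: μ = YkS/(K_s+S) = 0.315·9.30·18.7/(69.8+18.7) = 0.6190 d⁻¹.
1/θ_c = 0.6190 − 0.0437 = 0.5753 d⁻¹, so θ_c = 1.738 d.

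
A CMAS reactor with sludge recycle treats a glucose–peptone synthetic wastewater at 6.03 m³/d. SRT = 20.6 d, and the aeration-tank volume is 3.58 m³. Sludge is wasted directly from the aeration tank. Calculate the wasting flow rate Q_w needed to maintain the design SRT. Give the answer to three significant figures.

Q_w ≈ 0.174 m³/d

For wasting at MLVSS concentration, Q_w = V/θ_c = 3.580/20.6 = 0.1738 m³/d.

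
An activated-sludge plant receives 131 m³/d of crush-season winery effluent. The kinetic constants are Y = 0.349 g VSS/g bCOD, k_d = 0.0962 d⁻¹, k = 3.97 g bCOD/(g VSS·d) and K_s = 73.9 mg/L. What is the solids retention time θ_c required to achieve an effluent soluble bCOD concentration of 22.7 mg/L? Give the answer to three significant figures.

θ_c ≈ 4.36 d

From 1/θ_c = Y·k·S/(K_s + S) − k_d: Y·k·S/(K_s+S) = 0.349 × 3.97 × 22.7 / (73.9 + 22.7) = 0.3256 d⁻¹.
Then 1/θ_c = μ − k_d = 0.3256 − 0.0962 = 0.2294 d⁻¹, giving θ_c = 4.359 d.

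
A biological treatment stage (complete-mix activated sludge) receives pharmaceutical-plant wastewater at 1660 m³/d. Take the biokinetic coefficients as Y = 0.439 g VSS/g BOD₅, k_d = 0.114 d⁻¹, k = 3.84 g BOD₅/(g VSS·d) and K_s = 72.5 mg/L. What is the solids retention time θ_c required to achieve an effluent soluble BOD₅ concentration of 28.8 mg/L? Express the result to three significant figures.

θ_c ≈ 2.74 d

Specific growth rate at S = 28.8 mg/L: μ = YkS/(K_s+S) = 0.439·3.84·28.8/(72.5+28.8) = 0.4793 d⁻¹.
θ_c = 1/(μ − k_d) = 1/(0.4793 − 0.114) = 1/0.3653 = 2.738 d.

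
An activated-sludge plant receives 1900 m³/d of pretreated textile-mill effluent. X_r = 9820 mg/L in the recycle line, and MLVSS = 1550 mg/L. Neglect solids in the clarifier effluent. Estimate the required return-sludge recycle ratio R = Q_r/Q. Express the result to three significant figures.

Solids balance on the clarifier gives (1+R)X = R·X_r, so R = X/(X_r − X) = 1550 / (9820 − 1550) = 0.1874.

R ≈ 0.187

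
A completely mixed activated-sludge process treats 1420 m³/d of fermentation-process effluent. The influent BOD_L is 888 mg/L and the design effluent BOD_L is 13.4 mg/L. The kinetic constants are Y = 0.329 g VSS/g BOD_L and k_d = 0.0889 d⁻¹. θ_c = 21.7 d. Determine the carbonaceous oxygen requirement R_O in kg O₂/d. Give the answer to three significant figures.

Correct the yield for decay: Y_obs = Y/(1 + k_d θ_c) = 0.329 / (1 + 0.0889 × 21.7) = 0.329 / 2.929 = 0.1123.
Mass of BOD_L removed per day: Q(S₀ − S) = 1420 × 874.6 g/m³ = 1242 kg/d.
Net sludge production P_X = 0.1123 × 1242 = 139.5 kg VSS/d.
R_O = Q·(S₀ − S) − 1.42·P_X = 1242 − 1.42 × 139.5 = 1044 kg O₂/d.

R_O ≈ 1040 kg O₂/d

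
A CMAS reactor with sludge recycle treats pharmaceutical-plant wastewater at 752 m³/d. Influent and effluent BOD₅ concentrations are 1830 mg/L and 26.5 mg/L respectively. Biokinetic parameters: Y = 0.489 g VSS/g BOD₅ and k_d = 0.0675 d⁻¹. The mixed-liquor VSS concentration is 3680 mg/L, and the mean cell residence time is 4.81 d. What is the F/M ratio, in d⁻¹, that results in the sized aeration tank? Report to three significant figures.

Steady-state biomass mass balance: V·X·(1 + k_d·θ_c) = Y·Q·(S₀ − S)·θ_c, so V = 0.489 × 752 × (1830 − 26.5) × 4.81 / [3680 × (1 + 0.0675 × 4.81)] = 3.19×10^6 / 4875 = 654.4 m³.
F/M = Q·S₀ / (V·X) = 752 × 1830 / (654.4 × 3680) = 0.5715 g BOD₅·(g VSS·d)⁻¹.

F/M ≈ 0.571 d⁻¹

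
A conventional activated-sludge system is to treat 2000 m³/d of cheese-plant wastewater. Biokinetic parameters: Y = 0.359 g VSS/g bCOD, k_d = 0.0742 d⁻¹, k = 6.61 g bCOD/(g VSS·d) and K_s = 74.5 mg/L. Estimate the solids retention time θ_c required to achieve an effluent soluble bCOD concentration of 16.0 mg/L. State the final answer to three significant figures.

θ_c ≈ 2.90 d

From 1/θ_c = Y·k·S/(K_s + S) − k_d: Y·k·S/(K_s+S) = 0.359 × 6.61 × 16.0 / (74.5 + 16.0) = 0.4195 d⁻¹.
Then 1/θ_c = μ − k_d = 0.4195 − 0.0742 = 0.3453 d⁻¹, giving θ_c = 2.896 d.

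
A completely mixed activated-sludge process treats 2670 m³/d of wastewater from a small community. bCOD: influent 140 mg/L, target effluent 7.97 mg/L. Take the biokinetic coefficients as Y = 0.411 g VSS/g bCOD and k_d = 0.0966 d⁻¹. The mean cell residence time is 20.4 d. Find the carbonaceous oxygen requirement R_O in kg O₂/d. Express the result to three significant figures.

Correct the yield for decay: Y_obs = Y/(1 + k_d θ_c) = 0.411 / (1 + 0.0966 × 20.4) = 0.411 / 2.971 = 0.1384.
Substrate removed = Q·(S₀ − S) = 2670 m³/d × (140 − 7.97) g/m³ = 3.53×10^5 g/d = 352.5 kg/d.
P_X = Y_obs·Q·(S₀ − S) = 0.1384 × 352.5 = 48.77 kg VSS/d.
R_O = Q·(S₀ − S) − 1.42·P_X = 352.5 − 1.42 × 48.77 = 283.3 kg O₂/d.

R_O ≈ 283 kg O₂/d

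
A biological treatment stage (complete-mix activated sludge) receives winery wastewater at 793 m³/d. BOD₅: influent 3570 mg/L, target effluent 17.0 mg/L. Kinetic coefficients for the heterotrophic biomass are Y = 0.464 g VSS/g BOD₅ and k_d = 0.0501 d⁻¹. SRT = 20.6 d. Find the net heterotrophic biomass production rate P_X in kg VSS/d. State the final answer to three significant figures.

P_X ≈ 643 kg VSS/d

The observed yield is Y_obs = Y/(1 + k_d·θ_c) = 0.464 / (1 + 0.0501 × 20.6) = 0.464 / 2.032 = 0.2283 g VSS per g BOD₅ removed.
Substrate removed = Q·(S₀ − S) = 793 m³/d × (3570 − 17.0) g/m³ = 2.82×10^6 g/d = 2818 kg/d.
P_X = Y_obs · Q(S₀ − S) = 0.2283 × 2818 = 643.4 kg VSS/d.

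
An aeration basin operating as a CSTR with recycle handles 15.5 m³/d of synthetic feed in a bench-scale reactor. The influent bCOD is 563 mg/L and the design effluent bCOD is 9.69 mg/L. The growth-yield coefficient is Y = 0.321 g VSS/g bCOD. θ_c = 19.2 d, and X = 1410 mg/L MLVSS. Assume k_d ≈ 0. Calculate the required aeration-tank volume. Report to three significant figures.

Biomass mass balance (decay neglected): V·X = Y·Q·(S₀ − S)·θ_c, so V = 0.321 × 15.5 × (563 − 9.69) × 19.2 / 1410 = 37.49 m³.

V ≈ 37.5 m³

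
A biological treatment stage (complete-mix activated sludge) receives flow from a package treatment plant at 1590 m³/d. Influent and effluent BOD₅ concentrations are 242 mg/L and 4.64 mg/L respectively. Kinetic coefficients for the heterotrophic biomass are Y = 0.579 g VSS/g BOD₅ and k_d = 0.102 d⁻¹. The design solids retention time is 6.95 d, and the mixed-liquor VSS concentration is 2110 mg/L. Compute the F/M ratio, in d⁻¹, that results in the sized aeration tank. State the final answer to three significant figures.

Steady-state biomass mass balance: V·X·(1 + k_d·θ_c) = Y·Q·(S₀ − S)·θ_c, so V = 0.579 × 1590 × (242 − 4.64) × 6.95 / [2110 × (1 + 0.102 × 6.95)] = 1.52×10^6 / 3606 = 421.2 m³.
F/M = Q·S₀ / (V·X) = 1590 × 242 / (421.2 × 2110) = 0.4330 g BOD₅·(g VSS·d)⁻¹.

F/M ≈ 0.433 d⁻¹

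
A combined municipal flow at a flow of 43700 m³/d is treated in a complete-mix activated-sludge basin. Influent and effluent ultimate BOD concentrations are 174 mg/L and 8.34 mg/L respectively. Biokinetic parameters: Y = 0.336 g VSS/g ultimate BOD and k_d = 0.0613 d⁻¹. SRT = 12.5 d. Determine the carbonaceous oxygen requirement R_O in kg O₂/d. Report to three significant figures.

R_O ≈ 5280 kg O₂/d

The observed yield is Y_obs = Y/(1 + k_d·θ_c) = 0.336 / (1 + 0.0613 × 12.5) = 0.336 / 1.766 = 0.1902 g VSS per g ultimate BOD removed.
ΔS = 174 − 8.34 = 165.7 mg/L, so the substrate removal rate is 43700 × 165.7/1000 = 7239 kg ultimate BOD/d.
Net sludge production P_X = 0.1902 × 7239 = 1377 kg VSS/d.
R_O = Q·ΔS − 1.42 P_X = 7239 − 1956 = 5284 kg O₂/d.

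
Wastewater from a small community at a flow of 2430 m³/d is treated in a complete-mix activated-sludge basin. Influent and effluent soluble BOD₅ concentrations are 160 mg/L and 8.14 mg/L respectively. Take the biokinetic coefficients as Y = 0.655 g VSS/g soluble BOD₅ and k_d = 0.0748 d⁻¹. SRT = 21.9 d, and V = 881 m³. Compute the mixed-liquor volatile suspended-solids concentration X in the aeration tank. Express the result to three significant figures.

X = Y·Q·ΔS·θ_c / [V·(1 + k_d θ_c)] = 0.655 × 2430 × (160 − 8.14) × 21.9 / [881 × (1 + 0.0748 × 21.9)] = 2278 mg/L.

X ≈ 2280 mg/L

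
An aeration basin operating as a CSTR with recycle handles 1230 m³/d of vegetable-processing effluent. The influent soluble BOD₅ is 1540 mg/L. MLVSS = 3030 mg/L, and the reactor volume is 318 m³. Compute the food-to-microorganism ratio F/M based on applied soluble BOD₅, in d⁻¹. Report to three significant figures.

Food-to-microorganism ratio F/M = Q S₀ / (V X) = 1230 × 1540 / (318.0 × 3030) = 1.966 d⁻¹.

F/M ≈ 1.97 d⁻¹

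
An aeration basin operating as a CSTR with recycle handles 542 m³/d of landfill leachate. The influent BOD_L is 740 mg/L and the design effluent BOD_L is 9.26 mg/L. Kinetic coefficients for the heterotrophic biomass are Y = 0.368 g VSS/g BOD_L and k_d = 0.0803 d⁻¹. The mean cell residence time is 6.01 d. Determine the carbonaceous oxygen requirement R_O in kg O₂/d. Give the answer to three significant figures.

R_O ≈ 256 kg O₂/d

Correct the yield for decay: Y_obs = Y/(1 + k_d θ_c) = 0.368 / (1 + 0.0803 × 6.01) = 0.368 / 1.483 = 0.2482.
Mass of BOD_L removed per day: Q(S₀ − S) = 542 × 730.7 g/m³ = 396.1 kg/d.
Biomass synthesised: P_X = Y_obs × 396.1 = 98.31 kg VSS/d.
R_O = Q·ΔS − 1.42 P_X = 396.1 − 139.6 = 256.5 kg O₂/d.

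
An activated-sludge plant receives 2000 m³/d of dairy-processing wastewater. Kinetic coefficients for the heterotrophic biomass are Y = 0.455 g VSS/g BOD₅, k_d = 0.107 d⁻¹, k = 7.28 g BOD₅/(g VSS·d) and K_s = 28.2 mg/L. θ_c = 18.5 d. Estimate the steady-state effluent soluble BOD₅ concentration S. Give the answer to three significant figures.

For a completely mixed reactor with recycle the Lawrence–McCarty relation gives S = K_s·(1 + k_d·θ_c) / [θ_c·(Y·k − k_d) − 1] = 28.2 × (1 + 0.107 × 18.5) / [18.5 × (0.455 × 7.28 − 0.107) − 1] = 84.02 / 58.30 = 1.441 mg/L.

S ≈ 1.44 mg/L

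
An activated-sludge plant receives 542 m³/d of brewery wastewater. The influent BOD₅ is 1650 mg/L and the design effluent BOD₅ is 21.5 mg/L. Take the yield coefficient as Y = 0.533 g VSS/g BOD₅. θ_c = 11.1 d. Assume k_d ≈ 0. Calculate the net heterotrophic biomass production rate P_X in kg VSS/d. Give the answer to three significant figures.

With endogenous decay neglected, the observed yield equals the true yield: Y_obs = Y = 0.533 g VSS/g BOD₅.
ΔS = 1650 − 21.5 = 1628 mg/L, so the substrate removal rate is 542 × 1628/1000 = 882.6 kg BOD₅/d.
P_X = Y_obs · Q(S₀ − S) = 0.5330 × 882.6 = 470.5 kg VSS/d.

P_X ≈ 470 kg VSS/d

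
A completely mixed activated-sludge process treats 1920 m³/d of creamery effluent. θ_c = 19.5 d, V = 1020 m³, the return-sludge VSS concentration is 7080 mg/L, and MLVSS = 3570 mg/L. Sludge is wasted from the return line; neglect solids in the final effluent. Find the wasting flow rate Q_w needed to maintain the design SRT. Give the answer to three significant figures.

Q_w ≈ 26.4 m³/d

Q_w = (V·X)/(θ_c X_r) = 1020 × 3570 / (19.5 × 7080) = 26.38 m³/d.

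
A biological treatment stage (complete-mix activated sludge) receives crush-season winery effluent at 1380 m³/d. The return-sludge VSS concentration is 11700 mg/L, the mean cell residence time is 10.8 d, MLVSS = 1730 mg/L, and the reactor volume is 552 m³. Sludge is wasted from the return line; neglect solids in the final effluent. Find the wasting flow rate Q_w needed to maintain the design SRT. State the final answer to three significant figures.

Q_w ≈ 7.56 m³/d

θ_c = V·X/(Q_w·X_r) when wasting from the recycle, so Q_w = V·X/(θ_c·X_r) = 552.0 × 1730 / (10.8 × 11700) = 7.557 m³/d.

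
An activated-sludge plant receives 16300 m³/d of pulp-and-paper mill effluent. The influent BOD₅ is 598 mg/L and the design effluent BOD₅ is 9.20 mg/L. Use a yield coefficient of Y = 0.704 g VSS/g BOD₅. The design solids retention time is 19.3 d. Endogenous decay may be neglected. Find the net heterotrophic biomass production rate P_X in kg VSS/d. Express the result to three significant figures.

P_X ≈ 6760 kg VSS/d

No decay correction is needed, so Y_obs = Y = 0.704.
ΔS = 598 − 9.20 = 588.8 mg/L, so the substrate removal rate is 16300 × 588.8/1000 = 9597 kg BOD₅/d.
P_X = Y_obs · Q(S₀ − S) = 0.7040 × 9597 = 6757 kg VSS/d.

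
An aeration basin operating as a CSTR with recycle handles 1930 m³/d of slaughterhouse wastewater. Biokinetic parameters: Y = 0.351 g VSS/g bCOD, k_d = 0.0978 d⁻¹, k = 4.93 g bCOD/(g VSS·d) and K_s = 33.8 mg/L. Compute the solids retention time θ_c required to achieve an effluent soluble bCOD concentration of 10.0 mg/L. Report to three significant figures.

θ_c ≈ 3.36 d

Specific growth rate at S = 10.0 mg/L: μ = YkS/(K_s+S) = 0.351·4.93·10.0/(33.8+10.0) = 0.3951 d⁻¹.
1/θ_c = 0.3951 − 0.0978 = 0.2973 d⁻¹, so θ_c = 3.364 d.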